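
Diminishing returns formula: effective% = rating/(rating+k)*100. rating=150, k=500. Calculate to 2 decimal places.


effective% = rating / (rating + k) * 100
= 150 / (150 + 500) * 100
= 150 / 650 * 100
= 0.230769 * 100
= 23.08%

23.08%


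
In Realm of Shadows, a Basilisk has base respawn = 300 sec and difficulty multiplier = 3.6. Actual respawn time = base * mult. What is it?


Respawn time = base * multiplier
= 300 * 3.6
= 1080.0 seconds

1080.0 seconds


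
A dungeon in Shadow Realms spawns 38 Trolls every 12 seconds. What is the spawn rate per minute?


Spawns per minute = count * (60 / interval)
= 38 * (60 / 12)
= 38 * 5.0
= 190.0

190.0 per minute


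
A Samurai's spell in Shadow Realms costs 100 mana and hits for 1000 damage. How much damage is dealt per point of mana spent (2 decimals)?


Efficiency = damage / mana
= 1000 / 100
= 10.00

10.00 dmg/mana


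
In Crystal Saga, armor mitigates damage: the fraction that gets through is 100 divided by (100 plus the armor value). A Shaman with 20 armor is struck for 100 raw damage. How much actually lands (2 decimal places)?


actual = 100 * 100 / (100 + 20)
= 100 * 100 / 120
= 10000 / 120
= 83.33

83.33 damage


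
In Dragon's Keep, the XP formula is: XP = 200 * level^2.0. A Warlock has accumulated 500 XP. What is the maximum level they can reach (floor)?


XP = 200 * level^2.0, so level = (XP / 200)^(1/2.0)
= (500 / 200)^(1/2.0)
= 2.5^0.5
= 1.5811
Floor: level = 1

level 1


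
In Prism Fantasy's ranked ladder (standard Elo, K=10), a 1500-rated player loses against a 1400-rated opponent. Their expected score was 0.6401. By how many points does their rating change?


Elo update: delta = K * (S - Ea), where S = 0 (loses)
S - Ea = 0 - 0.6401 = -0.6401
Rating change = 10 * -0.6401
= -6.40

-6.40 rating points


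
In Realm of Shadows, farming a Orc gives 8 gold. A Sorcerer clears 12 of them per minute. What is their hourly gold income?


Gold per minute = 8 * 12 = 96
Gold per hour = 96 * 60 = 5760

5760 gold/hour


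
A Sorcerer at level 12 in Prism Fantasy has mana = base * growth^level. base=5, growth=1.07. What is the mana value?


value = base * growth^level
= 5 * 1.07^12
= 5 * 2.252192
= 11.26

11.26 mana


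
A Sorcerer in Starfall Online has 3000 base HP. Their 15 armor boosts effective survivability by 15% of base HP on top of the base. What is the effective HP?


EHP = 3000 * (1 + 15/100)
= 3000 * (1 + 0.15)
= 3000 * 1.15
= 3450.0

3450.0 EHP


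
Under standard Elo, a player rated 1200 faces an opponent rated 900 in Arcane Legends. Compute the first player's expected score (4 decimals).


Elo expected score: Ea = 1/(1 + 10^((Rb-Ra)/400))
Rb - Ra = 900 - 1200 = -300
(Rb-Ra)/400 = -300/400 = -0.75
10^-0.75 = 0.177828
Ea = 1/(1 + 0.177828) = 1/1.177828 = 0.8490

0.8490


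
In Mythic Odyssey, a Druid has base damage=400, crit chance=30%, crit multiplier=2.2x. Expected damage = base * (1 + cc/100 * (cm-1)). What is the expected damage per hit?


E[dmg] = base * (1 + crit_chance * (crit_mult - 1))
cc as decimal = 30/100 = 0.3
cm - 1 = 2.2 - 1 = 1.2
Bonus factor = 0.3 * 1.2 = 0.36
Total multiplier = 1 + 0.36 = 1.36
Expected damage = 400 * 1.36 = 544.00

544.00 damage


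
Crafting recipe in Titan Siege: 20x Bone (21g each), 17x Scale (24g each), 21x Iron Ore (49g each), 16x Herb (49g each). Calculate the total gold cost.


Cost breakdown:
  Bone: 20 * 21 = 420
  Scale: 17 * 24 = 408
  Iron Ore: 21 * 49 = 1029
  Herb: 16 * 49 = 784
Total = 420 + 408 + 1029 + 784 = 2641

2641 gold


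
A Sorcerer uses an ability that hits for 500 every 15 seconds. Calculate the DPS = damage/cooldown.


DPS = damage / cooldown
= 500 / 15
= 33.33

33.33 DPS


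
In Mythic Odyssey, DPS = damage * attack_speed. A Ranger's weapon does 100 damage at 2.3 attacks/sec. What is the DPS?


DPS = damage * attack_speed
= 100 * 2.3
= 230.0

230.0 DPS


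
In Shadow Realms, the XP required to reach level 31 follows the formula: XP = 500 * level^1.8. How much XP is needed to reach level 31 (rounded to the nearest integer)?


XP = 500 * level^1.8
Substitute level = 31:
XP = 500 * 31^1.8
= 500 * 483.5608
= 241780

241780 XP


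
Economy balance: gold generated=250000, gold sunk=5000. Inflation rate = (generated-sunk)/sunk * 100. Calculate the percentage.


Net gold = 250000 - 5000 = 245000
Inflation rate = net / sunk * 100 = 245000 / 5000 * 100
= 49.0 * 100
= 4900.00%

4900.00%


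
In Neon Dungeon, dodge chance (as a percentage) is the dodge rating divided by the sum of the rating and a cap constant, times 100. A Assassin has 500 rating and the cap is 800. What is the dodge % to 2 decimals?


dodge% = 500 / (500 + 800) * 100
= 500 / 1300 * 100
= 0.384615 * 100
= 38.46%

38.46%


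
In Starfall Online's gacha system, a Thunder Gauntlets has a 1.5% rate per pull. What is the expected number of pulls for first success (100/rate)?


Expected pulls for a geometric distribution = 1/p = 100 / rate%
= 100 / 1.5
= 66.67

66.67 pulls


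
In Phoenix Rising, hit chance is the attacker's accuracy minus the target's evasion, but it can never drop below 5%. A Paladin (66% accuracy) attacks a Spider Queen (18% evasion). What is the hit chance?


accuracy - evasion = 66 - 18 = 48
Apply floor: max(48, 5) = 48
Hit chance = 48%

48%


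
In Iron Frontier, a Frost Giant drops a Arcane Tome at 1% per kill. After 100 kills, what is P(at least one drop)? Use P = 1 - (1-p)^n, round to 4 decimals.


P(at least one) = 1 - P(none) = 1 - (1-p)^n
p = 1/100 = 0.01
1 - p = 0.99
(1 - p)^100 = 0.99^100 = 0.366032
P(at least one) = 1 - 0.366032 = 0.6340

0.6340


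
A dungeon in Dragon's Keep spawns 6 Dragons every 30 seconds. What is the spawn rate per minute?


Spawns per minute = count * (60 / interval)
= 6 * (60 / 30)
= 6 * 2.0
= 12.0

12.0 per minute


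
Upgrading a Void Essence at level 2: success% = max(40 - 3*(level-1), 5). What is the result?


raw_rate = 40 - 3 * (2 - 1)
= 40 - 3 * 1
= 40 - 3
= 37
Apply floor: max(37, 5) = 37%

37%


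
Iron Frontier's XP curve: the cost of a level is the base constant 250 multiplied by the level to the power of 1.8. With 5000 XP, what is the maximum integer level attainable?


XP = 250 * level^1.8, so level = (XP / 250)^(1/1.8)
= (5000 / 250)^(1/1.8)
= 20.0^0.5556
= 5.282
Floor: level = 5

level 5


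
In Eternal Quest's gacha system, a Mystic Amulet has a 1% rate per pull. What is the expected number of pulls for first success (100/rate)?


Expected pulls for a geometric distribution = 1/p = 100 / rate%
= 100 / 1
= 100.0

100.0 pulls


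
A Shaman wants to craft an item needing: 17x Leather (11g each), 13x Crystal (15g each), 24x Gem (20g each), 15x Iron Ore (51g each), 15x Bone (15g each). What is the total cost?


Cost breakdown:
  Leather: 17 * 11 = 187
  Crystal: 13 * 15 = 195
  Gem: 24 * 20 = 480
  Iron Ore: 15 * 51 = 765
  Bone: 15 * 15 = 225
Total = 187 + 195 + 480 + 765 + 225 = 1852

1852 gold


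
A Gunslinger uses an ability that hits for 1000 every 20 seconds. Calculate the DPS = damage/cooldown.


DPS = damage / cooldown
= 1000 / 20
= 50.00

50.00 DPS


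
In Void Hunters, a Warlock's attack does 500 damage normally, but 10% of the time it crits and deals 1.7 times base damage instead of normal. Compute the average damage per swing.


E[dmg] = base * (1 + crit_chance * (crit_mult - 1))
cc as decimal = 10/100 = 0.1
cm - 1 = 1.7 - 1 = 0.7
Bonus factor = 0.1 * 0.7 = 0.07
Total multiplier = 1 + 0.07 = 1.07
Expected damage = 500 * 1.07 = 535.00

535.00 damage


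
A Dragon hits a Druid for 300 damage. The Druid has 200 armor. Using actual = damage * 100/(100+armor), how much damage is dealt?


actual = 300 * 100 / (100 + 200)
= 300 * 100 / 300
= 30000 / 300
= 100.00

100.00 damage


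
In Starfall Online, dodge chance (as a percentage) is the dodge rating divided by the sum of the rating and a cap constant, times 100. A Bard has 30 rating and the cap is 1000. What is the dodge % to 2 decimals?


dodge% = 30 / (30 + 1000) * 100
= 30 / 1030 * 100
= 0.029126 * 100
= 2.91%

2.91%


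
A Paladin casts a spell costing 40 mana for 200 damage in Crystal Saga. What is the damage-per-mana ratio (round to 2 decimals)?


Efficiency = damage / mana
= 200 / 40
= 5.00

5.00 dmg/mana


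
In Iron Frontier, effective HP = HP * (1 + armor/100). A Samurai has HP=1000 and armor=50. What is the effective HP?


EHP = 1000 * (1 + 50/100)
= 1000 * (1 + 0.5)
= 1000 * 1.5
= 1500.0

1500.0 EHP


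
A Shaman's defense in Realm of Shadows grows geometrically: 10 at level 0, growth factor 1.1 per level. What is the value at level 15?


value = base * growth^level
= 10 * 1.1^15
= 10 * 4.177248
= 41.77

41.77 defense


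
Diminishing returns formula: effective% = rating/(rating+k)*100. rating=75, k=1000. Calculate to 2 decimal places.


effective% = rating / (rating + k) * 100
= 75 / (75 + 1000) * 100
= 75 / 1075 * 100
= 0.069767 * 100
= 6.98%

6.98%


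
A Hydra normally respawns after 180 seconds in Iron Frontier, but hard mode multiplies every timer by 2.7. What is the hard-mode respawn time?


Respawn time = base * multiplier
= 180 * 2.7
= 486.0 seconds

486.0 seconds


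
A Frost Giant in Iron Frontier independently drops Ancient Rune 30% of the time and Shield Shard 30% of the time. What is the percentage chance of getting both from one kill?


For independent events, P(both) = P(A) * P(B)
= 30% * 30%
= 900 / 100 %
= 9.0%

9.0%


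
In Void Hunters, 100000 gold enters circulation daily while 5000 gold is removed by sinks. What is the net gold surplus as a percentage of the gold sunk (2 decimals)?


Net gold = 100000 - 5000 = 95000
Inflation rate = net / sunk * 100 = 95000 / 5000 * 100
= 19.0 * 100
= 1900.00%

1900.00%


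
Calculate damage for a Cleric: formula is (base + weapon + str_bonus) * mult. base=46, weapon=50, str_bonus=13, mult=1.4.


Sum base + weapon + str = 46 + 50 + 13 = 109
Multiply by 1.4:
109 * 1.4 = 152.6

152.6 damage


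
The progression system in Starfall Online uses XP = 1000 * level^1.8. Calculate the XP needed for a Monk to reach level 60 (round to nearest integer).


XP = 1000 * level^1.8
Substitute level = 60:
XP = 1000 * 60^1.8
= 1000 * 1587.3484
= 1587348

1587348 XP


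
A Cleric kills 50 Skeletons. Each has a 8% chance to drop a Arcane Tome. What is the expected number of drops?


Expected drops = kills * (drop_rate / 100)
= 50 * (8 / 100)
= 50 * 0.08
= 4.0

4.0 drops


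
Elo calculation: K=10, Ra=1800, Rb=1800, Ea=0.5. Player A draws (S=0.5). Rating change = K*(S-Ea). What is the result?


Elo update: delta = K * (S - Ea), where S = 0.5 (draws)
S - Ea = 0.5 - 0.5 = 0.0
Rating change = 10 * 0.0
= 0.00

0.00 rating points


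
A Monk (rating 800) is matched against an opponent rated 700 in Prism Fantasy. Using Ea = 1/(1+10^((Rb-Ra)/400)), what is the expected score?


Elo expected score: Ea = 1/(1 + 10^((Rb-Ra)/400))
Rb - Ra = 700 - 800 = -100
(Rb-Ra)/400 = -100/400 = -0.25
10^-0.25 = 0.562341
Ea = 1/(1 + 0.562341) = 1/1.562341 = 0.6401

0.6401


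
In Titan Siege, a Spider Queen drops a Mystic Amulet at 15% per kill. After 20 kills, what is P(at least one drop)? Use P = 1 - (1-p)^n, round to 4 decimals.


P(at least one) = 1 - P(none) = 1 - (1-p)^n
p = 15/100 = 0.15
1 - p = 0.85
(1 - p)^20 = 0.85^20 = 0.038760
P(at least one) = 1 - 0.038760 = 0.9612

0.9612


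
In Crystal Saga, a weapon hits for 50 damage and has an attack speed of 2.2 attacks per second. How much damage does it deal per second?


DPS = damage * attack_speed
= 50 * 2.2
= 110.0

110.0 DPS


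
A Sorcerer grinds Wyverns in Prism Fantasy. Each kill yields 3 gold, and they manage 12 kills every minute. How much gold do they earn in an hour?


Gold per minute = 3 * 12 = 36
Gold per hour = 36 * 60 = 2160

2160 gold/hour


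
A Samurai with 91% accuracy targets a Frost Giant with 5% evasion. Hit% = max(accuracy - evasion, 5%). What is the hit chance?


accuracy - evasion = 91 - 5 = 86
Apply floor: max(86, 5) = 86
Hit chance = 86%

86%


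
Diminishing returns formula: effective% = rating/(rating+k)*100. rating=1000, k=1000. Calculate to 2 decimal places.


effective% = rating / (rating + k) * 100
= 1000 / (1000 + 1000) * 100
= 1000 / 2000 * 100
= 0.5 * 100
= 50.00%

50.00%


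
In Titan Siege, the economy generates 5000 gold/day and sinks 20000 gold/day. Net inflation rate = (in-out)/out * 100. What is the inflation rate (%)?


Net gold = 5000 - 20000 = -15000
Inflation rate = net / sunk * 100 = -15000 / 20000 * 100
= -0.75 * 100
= -75.00%

-75.00%


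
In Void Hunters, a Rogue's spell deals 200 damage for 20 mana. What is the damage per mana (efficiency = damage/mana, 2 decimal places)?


Efficiency = damage / mana
= 200 / 20
= 10.00

10.00 dmg/mana


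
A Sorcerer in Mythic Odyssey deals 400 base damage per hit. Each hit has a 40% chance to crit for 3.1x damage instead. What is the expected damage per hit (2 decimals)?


E[dmg] = base * (1 + crit_chance * (crit_mult - 1))
cc as decimal = 40/100 = 0.4
cm - 1 = 3.1 - 1 = 2.1
Bonus factor = 0.4 * 2.1 = 0.84
Total multiplier = 1 + 0.84 = 1.84
Expected damage = 400 * 1.84 = 736.00

736.00 damage


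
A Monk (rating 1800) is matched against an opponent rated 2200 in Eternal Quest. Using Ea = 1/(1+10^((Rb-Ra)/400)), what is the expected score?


Elo expected score: Ea = 1/(1 + 10^((Rb-Ra)/400))
Rb - Ra = 2200 - 1800 = 400
(Rb-Ra)/400 = 400/400 = 1.0
10^1.0 = 10.0
Ea = 1/(1 + 10.0) = 1/11.0 = 0.0909

0.0909


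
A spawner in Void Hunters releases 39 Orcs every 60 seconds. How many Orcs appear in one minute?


Spawns per minute = count * (60 / interval)
= 39 * (60 / 60)
= 39 * 1.0
= 39.0

39.0 per minute


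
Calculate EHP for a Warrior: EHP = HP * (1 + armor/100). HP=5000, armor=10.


EHP = 5000 * (1 + 10/100)
= 5000 * (1 + 0.1)
= 5000 * 1.1
= 5500.0

5500.0 EHP


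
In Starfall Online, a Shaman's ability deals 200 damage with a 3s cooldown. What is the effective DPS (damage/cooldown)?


DPS = damage / cooldown
= 200 / 3
= 66.67

66.67 DPS


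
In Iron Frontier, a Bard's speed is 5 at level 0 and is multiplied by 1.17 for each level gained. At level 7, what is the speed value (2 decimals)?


value = base * growth^level
= 5 * 1.17^7
= 5 * 3.001242
= 15.01

15.01 speed


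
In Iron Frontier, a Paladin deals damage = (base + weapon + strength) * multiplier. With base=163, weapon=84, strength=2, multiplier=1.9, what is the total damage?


Sum base + weapon + str = 163 + 84 + 2 = 249
Multiply by 1.9:
249 * 1.9 = 473.1

473.1 damage


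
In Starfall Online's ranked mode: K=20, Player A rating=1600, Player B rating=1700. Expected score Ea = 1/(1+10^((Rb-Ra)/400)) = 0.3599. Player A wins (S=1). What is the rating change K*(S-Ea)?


Elo update: delta = K * (S - Ea), where S = 1 (wins)
S - Ea = 1 - 0.3599 = 0.6401
Rating change = 20 * 0.6401
= 12.80

12.80 rating points


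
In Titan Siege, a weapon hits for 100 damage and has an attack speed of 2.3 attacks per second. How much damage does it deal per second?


DPS = damage * attack_speed
= 100 * 2.3
= 230.0

230.0 DPS


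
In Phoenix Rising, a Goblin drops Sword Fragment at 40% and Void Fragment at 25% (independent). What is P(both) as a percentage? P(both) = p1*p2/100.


For independent events, P(both) = P(A) * P(B)
= 40% * 25%
= 1000 / 100 %
= 10.0%

10.0%


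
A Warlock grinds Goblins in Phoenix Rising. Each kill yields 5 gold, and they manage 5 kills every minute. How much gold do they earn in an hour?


Gold per minute = 5 * 5 = 25
Gold per hour = 25 * 60 = 1500

1500 gold/hour


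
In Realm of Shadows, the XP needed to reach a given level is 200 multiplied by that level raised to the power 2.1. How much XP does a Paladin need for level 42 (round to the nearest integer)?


XP = 200 * level^2.1
Substitute level = 42:
XP = 200 * 42^2.1
= 200 * 2563.4421
= 512688

512688 XP


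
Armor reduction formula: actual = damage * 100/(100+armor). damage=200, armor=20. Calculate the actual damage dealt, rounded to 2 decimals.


actual = 200 * 100 / (100 + 20)
= 200 * 100 / 120
= 20000 / 120
= 166.67

166.67 damage


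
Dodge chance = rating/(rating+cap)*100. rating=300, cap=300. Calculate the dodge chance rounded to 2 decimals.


dodge% = 300 / (300 + 300) * 100
= 300 / 600 * 100
= 0.5 * 100
= 50.00%

50.00%


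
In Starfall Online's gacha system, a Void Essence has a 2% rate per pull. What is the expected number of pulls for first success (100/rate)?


Expected pulls for a geometric distribution = 1/p = 100 / rate%
= 100 / 2
= 50.0

50.0 pulls


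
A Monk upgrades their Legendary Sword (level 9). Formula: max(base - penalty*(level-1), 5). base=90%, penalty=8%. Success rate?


raw_rate = 90 - 8 * (9 - 1)
= 90 - 8 * 8
= 90 - 64
= 26
Apply floor: max(26, 5) = 26%

26%


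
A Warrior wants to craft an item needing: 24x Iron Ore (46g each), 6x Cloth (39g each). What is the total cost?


Cost breakdown:
  Iron Ore: 24 * 46 = 1104
  Cloth: 6 * 39 = 234
Total = 1104 + 234 = 1338

1338 gold


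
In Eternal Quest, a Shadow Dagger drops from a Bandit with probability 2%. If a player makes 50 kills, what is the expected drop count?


Expected drops = kills * (drop_rate / 100)
= 50 * (2 / 100)
= 50 * 0.02
= 1.0

1.0 drops


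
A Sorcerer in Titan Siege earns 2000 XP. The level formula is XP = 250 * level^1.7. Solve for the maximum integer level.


XP = 250 * level^1.7, so level = (XP / 250)^(1/1.7)
= (2000 / 250)^(1/1.7)
= 8.0^0.5882
= 3.398
Floor: level = 3

level 3


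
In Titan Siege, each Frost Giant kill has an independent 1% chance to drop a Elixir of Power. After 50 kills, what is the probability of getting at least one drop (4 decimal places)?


P(at least one) = 1 - P(none) = 1 - (1-p)^n
p = 1/100 = 0.01
1 - p = 0.99
(1 - p)^50 = 0.99^50 = 0.605006
P(at least one) = 1 - 0.605006 = 0.3950

0.3950


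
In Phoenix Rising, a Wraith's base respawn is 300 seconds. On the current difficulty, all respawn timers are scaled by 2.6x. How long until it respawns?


Respawn time = base * multiplier
= 300 * 2.6
= 780.0 seconds

780.0 seconds


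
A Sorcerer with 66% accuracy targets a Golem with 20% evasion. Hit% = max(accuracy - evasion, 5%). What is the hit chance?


accuracy - evasion = 66 - 20 = 46
Apply floor: max(46, 5) = 46
Hit chance = 46%

46%


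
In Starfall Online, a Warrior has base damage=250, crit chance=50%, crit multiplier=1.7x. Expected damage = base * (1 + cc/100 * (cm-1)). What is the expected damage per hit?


E[dmg] = base * (1 + crit_chance * (crit_mult - 1))
cc as decimal = 50/100 = 0.5
cm - 1 = 1.7 - 1 = 0.7
Bonus factor = 0.5 * 0.7 = 0.35
Total multiplier = 1 + 0.35 = 1.35
Expected damage = 250 * 1.35 = 337.50

337.50 damage


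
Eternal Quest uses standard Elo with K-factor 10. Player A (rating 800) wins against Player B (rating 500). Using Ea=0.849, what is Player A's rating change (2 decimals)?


Elo update: delta = K * (S - Ea), where S = 1 (wins)
S - Ea = 1 - 0.849 = 0.151
Rating change = 10 * 0.151
= 1.51

1.51 rating points


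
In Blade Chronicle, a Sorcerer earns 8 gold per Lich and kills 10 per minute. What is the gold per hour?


Gold per minute = 8 * 10 = 80
Gold per hour = 80 * 60 = 4800

4800 gold/hour


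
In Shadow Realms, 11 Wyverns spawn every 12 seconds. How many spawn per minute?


Spawns per minute = count * (60 / interval)
= 11 * (60 / 12)
= 11 * 5.0
= 55.0

55.0 per minute


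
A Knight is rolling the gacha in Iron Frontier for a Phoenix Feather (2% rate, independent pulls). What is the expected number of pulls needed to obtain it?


Expected pulls for a geometric distribution = 1/p = 100 / rate%
= 100 / 2
= 50.0

50.0 pulls


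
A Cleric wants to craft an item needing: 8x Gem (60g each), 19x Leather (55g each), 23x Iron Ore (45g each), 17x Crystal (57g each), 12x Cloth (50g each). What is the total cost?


Cost breakdown:
  Gem: 8 * 60 = 480
  Leather: 19 * 55 = 1045
  Iron Ore: 23 * 45 = 1035
  Crystal: 17 * 57 = 969
  Cloth: 12 * 50 = 600
Total = 480 + 1045 + 1035 + 969 + 600 = 4129

4129 gold


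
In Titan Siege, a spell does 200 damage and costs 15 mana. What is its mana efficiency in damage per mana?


Efficiency = damage / mana
= 200 / 15
= 13.33

13.33 dmg/mana


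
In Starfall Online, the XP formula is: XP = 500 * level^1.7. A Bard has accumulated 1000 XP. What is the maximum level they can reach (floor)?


XP = 500 * level^1.7, so level = (XP / 500)^(1/1.7)
= (1000 / 500)^(1/1.7)
= 2.0^0.5882
= 1.5034
Floor: level = 1

level 1


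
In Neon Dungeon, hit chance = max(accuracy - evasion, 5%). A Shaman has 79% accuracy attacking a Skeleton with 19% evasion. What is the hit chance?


accuracy - evasion = 79 - 19 = 60
Apply floor: max(60, 5) = 60
Hit chance = 60%

60%


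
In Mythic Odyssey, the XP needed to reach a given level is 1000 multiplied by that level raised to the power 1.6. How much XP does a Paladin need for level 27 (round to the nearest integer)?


XP = 1000 * level^1.6
Substitute level = 27:
XP = 1000 * 27^1.6
= 1000 * 195.0662
= 195066

195066 XP


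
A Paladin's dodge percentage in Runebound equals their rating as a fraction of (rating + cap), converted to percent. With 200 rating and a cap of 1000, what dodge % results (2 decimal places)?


dodge% = 200 / (200 + 1000) * 100
= 200 / 1200 * 100
= 0.166667 * 100
= 16.67%

16.67%


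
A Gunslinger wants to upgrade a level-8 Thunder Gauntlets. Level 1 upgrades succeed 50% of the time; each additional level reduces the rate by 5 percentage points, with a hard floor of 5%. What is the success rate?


raw_rate = 50 - 5 * (8 - 1)
= 50 - 5 * 7
= 50 - 35
= 15
Apply floor: max(15, 5) = 15%

15%


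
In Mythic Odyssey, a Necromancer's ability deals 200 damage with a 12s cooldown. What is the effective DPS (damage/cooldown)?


DPS = damage / cooldown
= 200 / 12
= 16.67

16.67 DPS


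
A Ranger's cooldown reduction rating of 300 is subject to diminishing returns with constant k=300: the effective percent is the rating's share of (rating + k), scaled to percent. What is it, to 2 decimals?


effective% = rating / (rating + k) * 100
= 300 / (300 + 300) * 100
= 300 / 600 * 100
= 0.5 * 100
= 50.00%

50.00%


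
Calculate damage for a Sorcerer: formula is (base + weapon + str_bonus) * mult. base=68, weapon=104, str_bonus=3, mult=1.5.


Sum base + weapon + str = 68 + 104 + 3 = 175
Multiply by 1.5:
175 * 1.5 = 262.5

262.5 damage


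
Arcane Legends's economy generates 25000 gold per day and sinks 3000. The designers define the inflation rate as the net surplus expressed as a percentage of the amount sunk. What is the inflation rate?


Net gold = 25000 - 3000 = 22000
Inflation rate = net / sunk * 100 = 22000 / 3000 * 100
= 7.333333 * 100
= 733.33%

733.33%


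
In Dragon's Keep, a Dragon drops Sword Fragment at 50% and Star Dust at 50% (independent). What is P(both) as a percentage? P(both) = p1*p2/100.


For independent events, P(both) = P(A) * P(B)
= 50% * 50%
= 2500 / 100 %
= 25.0%

25.0%


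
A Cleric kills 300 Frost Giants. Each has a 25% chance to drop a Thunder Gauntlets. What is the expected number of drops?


Expected drops = kills * (drop_rate / 100)
= 300 * (25 / 100)
= 300 * 0.25
= 75.0

75.0 drops


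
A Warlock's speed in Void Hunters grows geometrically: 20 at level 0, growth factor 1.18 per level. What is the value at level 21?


value = base * growth^level
= 20 * 1.18^21
= 20 * 32.323781
= 646.48

646.48 speed


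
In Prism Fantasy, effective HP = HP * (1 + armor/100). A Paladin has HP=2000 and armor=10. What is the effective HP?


EHP = 2000 * (1 + 10/100)
= 2000 * (1 + 0.1)
= 2000 * 1.1
= 2200.0

2200.0 EHP


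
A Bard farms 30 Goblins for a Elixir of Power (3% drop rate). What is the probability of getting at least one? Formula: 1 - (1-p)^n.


P(at least one) = 1 - P(none) = 1 - (1-p)^n
p = 3/100 = 0.03
1 - p = 0.97
(1 - p)^30 = 0.97^30 = 0.401007
P(at least one) = 1 - 0.401007 = 0.5990

0.5990


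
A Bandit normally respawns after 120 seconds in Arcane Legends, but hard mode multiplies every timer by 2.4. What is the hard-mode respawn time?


Respawn time = base * multiplier
= 120 * 2.4
= 288.0 seconds

288.0 seconds


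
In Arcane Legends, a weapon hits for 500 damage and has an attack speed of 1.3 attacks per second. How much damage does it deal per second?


DPS = damage * attack_speed
= 500 * 1.3
= 650.0

650.0 DPS


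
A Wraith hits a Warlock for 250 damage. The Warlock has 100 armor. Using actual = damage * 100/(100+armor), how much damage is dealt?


actual = 250 * 100 / (100 + 100)
= 250 * 100 / 200
= 25000 / 200
= 125.00

125.00 damage


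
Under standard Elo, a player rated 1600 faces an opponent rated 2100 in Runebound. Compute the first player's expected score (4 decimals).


Elo expected score: Ea = 1/(1 + 10^((Rb-Ra)/400))
Rb - Ra = 2100 - 1600 = 500
(Rb-Ra)/400 = 500/400 = 1.25
10^1.25 = 17.782794
Ea = 1/(1 + 17.782794) = 1/18.782794 = 0.0532

0.0532


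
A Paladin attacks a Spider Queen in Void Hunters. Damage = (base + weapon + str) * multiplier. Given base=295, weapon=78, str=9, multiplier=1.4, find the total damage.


Sum base + weapon + str = 295 + 78 + 9 = 382
Multiply by 1.4:
382 * 1.4 = 534.8

534.8 damage


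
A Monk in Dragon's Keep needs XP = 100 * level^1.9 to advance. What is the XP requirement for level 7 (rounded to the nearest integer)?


XP = 100 * level^1.9
Substitute level = 7:
XP = 100 * 7^1.9
= 100 * 40.3354
= 4034

4034 XP


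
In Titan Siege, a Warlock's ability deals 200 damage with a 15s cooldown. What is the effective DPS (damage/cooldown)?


DPS = damage / cooldown
= 200 / 15
= 13.33

13.33 DPS


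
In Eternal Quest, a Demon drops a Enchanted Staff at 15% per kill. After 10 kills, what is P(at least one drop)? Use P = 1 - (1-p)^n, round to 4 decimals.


P(at least one) = 1 - P(none) = 1 - (1-p)^n
p = 15/100 = 0.15
1 - p = 0.85
(1 - p)^10 = 0.85^10 = 0.196874
P(at least one) = 1 - 0.196874 = 0.8031

0.8031


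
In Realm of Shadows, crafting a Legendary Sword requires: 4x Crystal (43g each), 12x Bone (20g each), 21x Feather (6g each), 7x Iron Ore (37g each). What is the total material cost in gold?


Cost breakdown:
  Crystal: 4 * 43 = 172
  Bone: 12 * 20 = 240
  Feather: 21 * 6 = 126
  Iron Ore: 7 * 37 = 259
Total = 172 + 240 + 126 + 259 = 797

797 gold


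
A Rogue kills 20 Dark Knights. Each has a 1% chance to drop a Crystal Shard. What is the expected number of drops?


Expected drops = kills * (drop_rate / 100)
= 20 * (1 / 100)
= 20 * 0.01
= 0.2

0.2 drops


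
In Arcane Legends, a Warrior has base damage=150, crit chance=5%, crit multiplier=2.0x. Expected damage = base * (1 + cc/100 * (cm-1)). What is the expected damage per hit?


E[dmg] = base * (1 + crit_chance * (crit_mult - 1))
cc as decimal = 5/100 = 0.05
cm - 1 = 2.0 - 1 = 1.0
Bonus factor = 0.05 * 1.0 = 0.05
Total multiplier = 1 + 0.05 = 1.05
Expected damage = 150 * 1.05 = 157.50

157.50 damage


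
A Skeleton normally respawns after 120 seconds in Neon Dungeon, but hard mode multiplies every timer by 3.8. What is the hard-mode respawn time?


Respawn time = base * multiplier
= 120 * 3.8
= 456.0 seconds

456.0 seconds


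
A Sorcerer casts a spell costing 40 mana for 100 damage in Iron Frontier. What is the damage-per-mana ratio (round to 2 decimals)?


Efficiency = damage / mana
= 100 / 40
= 2.50

2.50 dmg/mana


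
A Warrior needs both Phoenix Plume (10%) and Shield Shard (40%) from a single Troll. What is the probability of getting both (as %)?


For independent events, P(both) = P(A) * P(B)
= 10% * 40%
= 400 / 100 %
= 4.0%

4.0%


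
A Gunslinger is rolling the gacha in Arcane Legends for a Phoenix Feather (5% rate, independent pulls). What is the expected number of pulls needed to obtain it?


Expected pulls for a geometric distribution = 1/p = 100 / rate%
= 100 / 5
= 20.0

20.0 pulls


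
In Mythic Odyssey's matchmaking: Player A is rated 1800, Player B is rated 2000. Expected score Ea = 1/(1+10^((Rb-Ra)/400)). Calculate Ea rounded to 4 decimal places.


Elo expected score: Ea = 1/(1 + 10^((Rb-Ra)/400))
Rb - Ra = 2000 - 1800 = 200
(Rb-Ra)/400 = 200/400 = 0.5
10^0.5 = 3.162278
Ea = 1/(1 + 3.162278) = 1/4.162278 = 0.2403

0.2403


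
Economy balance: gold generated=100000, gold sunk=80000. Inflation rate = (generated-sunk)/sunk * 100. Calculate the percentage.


Net gold = 100000 - 80000 = 20000
Inflation rate = net / sunk * 100 = 20000 / 80000 * 100
= 0.25 * 100
= 25.00%

25.00%


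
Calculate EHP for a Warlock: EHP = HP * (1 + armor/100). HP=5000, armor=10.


EHP = 5000 * (1 + 10/100)
= 5000 * (1 + 0.1)
= 5000 * 1.1
= 5500.0

5500.0 EHP


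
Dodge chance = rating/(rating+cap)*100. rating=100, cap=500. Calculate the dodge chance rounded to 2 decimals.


dodge% = 100 / (100 + 500) * 100
= 100 / 600 * 100
= 0.166667 * 100
= 16.67%

16.67%


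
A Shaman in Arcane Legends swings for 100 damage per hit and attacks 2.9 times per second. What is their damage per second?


DPS = damage * attack_speed
= 100 * 2.9
= 290.0

290.0 DPS


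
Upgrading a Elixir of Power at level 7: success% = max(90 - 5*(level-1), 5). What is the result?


raw_rate = 90 - 5 * (7 - 1)
= 90 - 5 * 6
= 90 - 30
= 60
Apply floor: max(60, 5) = 60%

60%


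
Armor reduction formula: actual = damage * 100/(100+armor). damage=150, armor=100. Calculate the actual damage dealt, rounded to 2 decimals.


actual = 150 * 100 / (100 + 100)
= 150 * 100 / 200
= 15000 / 200
= 75.00

75.00 damage


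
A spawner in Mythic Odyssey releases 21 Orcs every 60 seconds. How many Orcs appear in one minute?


Spawns per minute = count * (60 / interval)
= 21 * (60 / 60)
= 21 * 1.0
= 21.0

21.0 per minute


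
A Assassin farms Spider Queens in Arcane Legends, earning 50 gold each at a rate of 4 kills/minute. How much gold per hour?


Gold per minute = 50 * 4 = 200
Gold per hour = 200 * 60 = 12000

12000 gold/hour


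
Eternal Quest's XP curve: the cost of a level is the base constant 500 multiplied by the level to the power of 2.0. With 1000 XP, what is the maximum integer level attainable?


XP = 500 * level^2.0, so level = (XP / 500)^(1/2.0)
= (1000 / 500)^(1/2.0)
= 2.0^0.5
= 1.4142
Floor: level = 1

level 1


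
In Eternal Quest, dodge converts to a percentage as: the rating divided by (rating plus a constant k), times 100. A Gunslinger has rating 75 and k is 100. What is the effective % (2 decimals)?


effective% = rating / (rating + k) * 100
= 75 / (75 + 100) * 100
= 75 / 175 * 100
= 0.428571 * 100
= 42.86%

42.86%


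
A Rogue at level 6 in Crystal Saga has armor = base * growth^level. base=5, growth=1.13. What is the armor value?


value = base * growth^level
= 5 * 1.13^6
= 5 * 2.081952
= 10.41

10.41 armor


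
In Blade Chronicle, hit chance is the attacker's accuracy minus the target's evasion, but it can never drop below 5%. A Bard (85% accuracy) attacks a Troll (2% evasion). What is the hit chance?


accuracy - evasion = 85 - 2 = 83
Apply floor: max(83, 5) = 83
Hit chance = 83%

83%


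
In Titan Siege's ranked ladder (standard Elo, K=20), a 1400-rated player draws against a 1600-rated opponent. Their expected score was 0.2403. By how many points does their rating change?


Elo update: delta = K * (S - Ea), where S = 0.5 (draws)
S - Ea = 0.5 - 0.2403 = 0.2597
Rating change = 20 * 0.2597
= 5.19

5.19 rating points


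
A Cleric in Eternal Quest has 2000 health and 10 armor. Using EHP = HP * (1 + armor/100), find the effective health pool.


EHP = 2000 * (1 + 10/100)
= 2000 * (1 + 0.1)
= 2000 * 1.1
= 2200.0

2200.0 EHP


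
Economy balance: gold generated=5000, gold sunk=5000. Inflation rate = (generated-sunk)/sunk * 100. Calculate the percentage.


Net gold = 5000 - 5000 = 0
Inflation rate = net / sunk * 100 = 0 / 5000 * 100
= 0.0 * 100
= 0.00%

0.00%


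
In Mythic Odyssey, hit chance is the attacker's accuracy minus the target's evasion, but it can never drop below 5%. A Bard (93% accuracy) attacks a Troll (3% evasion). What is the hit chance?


accuracy - evasion = 93 - 3 = 90
Apply floor: max(90, 5) = 90
Hit chance = 90%

90%


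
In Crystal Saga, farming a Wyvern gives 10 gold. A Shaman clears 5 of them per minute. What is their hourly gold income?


Gold per minute = 10 * 5 = 50
Gold per hour = 50 * 60 = 3000

3000 gold/hour


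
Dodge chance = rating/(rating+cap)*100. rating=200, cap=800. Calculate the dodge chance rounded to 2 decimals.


dodge% = 200 / (200 + 800) * 100
= 200 / 1000 * 100
= 0.2 * 100
= 20.00%

20.00%


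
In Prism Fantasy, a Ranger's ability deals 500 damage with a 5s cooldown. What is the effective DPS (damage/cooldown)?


DPS = damage / cooldown
= 500 / 5
= 100.00

100.00 DPS


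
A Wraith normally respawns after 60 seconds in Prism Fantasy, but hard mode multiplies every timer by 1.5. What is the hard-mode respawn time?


Respawn time = base * multiplier
= 60 * 1.5
= 90.0 seconds

90.0 seconds


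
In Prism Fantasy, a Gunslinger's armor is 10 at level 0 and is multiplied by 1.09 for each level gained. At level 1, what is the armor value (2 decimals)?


value = base * growth^level
= 10 * 1.09^1
= 10 * 1.09
= 10.90

10.90 armor


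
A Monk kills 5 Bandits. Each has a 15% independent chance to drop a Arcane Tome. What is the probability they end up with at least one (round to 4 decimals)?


P(at least one) = 1 - P(none) = 1 - (1-p)^n
p = 15/100 = 0.15
1 - p = 0.85
(1 - p)^5 = 0.85^5 = 0.443705
P(at least one) = 1 - 0.443705 = 0.5563

0.5563


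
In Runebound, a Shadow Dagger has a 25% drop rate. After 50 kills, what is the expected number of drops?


Expected drops = kills * (drop_rate / 100)
= 50 * (25 / 100)
= 50 * 0.25
= 12.5

12.5 drops


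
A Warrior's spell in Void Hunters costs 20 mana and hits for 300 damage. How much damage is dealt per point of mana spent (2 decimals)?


Efficiency = damage / mana
= 300 / 20
= 15.00

15.00 dmg/mana


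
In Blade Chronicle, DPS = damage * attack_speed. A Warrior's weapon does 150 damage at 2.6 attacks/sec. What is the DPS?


DPS = damage * attack_speed
= 150 * 2.6
= 390.0

390.0 DPS


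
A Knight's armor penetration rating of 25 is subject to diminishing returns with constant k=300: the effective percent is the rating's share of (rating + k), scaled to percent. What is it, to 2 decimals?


effective% = rating / (rating + k) * 100
= 25 / (25 + 300) * 100
= 25 / 325 * 100
= 0.076923 * 100
= 7.69%

7.69%


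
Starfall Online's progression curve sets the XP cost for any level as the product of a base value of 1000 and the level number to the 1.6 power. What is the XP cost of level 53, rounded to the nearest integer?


XP = 1000 * level^1.6
Substitute level = 53:
XP = 1000 * 53^1.6
= 1000 * 573.9068
= 573907

573907 XP


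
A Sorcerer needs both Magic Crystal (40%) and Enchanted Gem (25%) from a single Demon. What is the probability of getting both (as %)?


For independent events, P(both) = P(A) * P(B)
= 40% * 25%
= 1000 / 100 %
= 10.0%

10.0%


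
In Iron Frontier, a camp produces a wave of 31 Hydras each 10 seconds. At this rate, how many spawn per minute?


Spawns per minute = count * (60 / interval)
= 31 * (60 / 10)
= 31 * 6.0
= 186.0

186.0 per minute


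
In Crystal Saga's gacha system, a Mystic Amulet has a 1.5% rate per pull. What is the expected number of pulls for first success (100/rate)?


Expected pulls for a geometric distribution = 1/p = 100 / rate%
= 100 / 1.5
= 66.67

66.67 pulls


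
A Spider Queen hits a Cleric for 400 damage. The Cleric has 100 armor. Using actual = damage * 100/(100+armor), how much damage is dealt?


actual = 400 * 100 / (100 + 100)
= 400 * 100 / 200
= 40000 / 200
= 200.00

200.00 damage


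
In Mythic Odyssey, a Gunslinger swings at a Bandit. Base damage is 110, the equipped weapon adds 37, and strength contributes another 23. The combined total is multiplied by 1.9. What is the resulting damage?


Sum base + weapon + str = 110 + 37 + 23 = 170
Multiply by 1.9:
170 * 1.9 = 323.0

323.0 damage


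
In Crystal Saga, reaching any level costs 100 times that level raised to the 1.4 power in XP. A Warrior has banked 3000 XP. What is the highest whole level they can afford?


XP = 100 * level^1.4, so level = (XP / 100)^(1/1.4)
= (3000 / 100)^(1/1.4)
= 30.0^0.7143
= 11.3524
Floor: level = 11

level 11


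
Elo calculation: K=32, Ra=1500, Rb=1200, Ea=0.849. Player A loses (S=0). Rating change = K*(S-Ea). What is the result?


Elo update: delta = K * (S - Ea), where S = 0 (loses)
S - Ea = 0 - 0.849 = -0.849
Rating change = 32 * -0.849
= -27.17

-27.17 rating points


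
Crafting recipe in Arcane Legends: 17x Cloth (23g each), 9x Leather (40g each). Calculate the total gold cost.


Cost breakdown:
  Cloth: 17 * 23 = 391
  Leather: 9 * 40 = 360
Total = 391 + 360 = 751

751 gold


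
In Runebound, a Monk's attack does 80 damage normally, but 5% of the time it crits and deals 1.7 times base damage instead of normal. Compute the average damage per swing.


E[dmg] = base * (1 + crit_chance * (crit_mult - 1))
cc as decimal = 5/100 = 0.05
cm - 1 = 1.7 - 1 = 0.7
Bonus factor = 0.05 * 0.7 = 0.035
Total multiplier = 1 + 0.035 = 1.035
Expected damage = 80 * 1.035 = 82.80

82.80 damage


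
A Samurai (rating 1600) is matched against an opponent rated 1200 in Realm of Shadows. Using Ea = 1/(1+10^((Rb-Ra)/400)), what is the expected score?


Elo expected score: Ea = 1/(1 + 10^((Rb-Ra)/400))
Rb - Ra = 1200 - 1600 = -400
(Rb-Ra)/400 = -400/400 = -1.0
10^-1.0 = 0.1
Ea = 1/(1 + 0.1) = 1/1.1 = 0.9091

0.9091


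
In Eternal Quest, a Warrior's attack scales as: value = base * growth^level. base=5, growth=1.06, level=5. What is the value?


value = base * growth^level
= 5 * 1.06^5
= 5 * 1.338226
= 6.69

6.69 attack


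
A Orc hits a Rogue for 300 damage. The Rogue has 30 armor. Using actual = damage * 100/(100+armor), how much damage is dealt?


actual = 300 * 100 / (100 + 30)
= 300 * 100 / 130
= 30000 / 130
= 230.77

230.77 damage


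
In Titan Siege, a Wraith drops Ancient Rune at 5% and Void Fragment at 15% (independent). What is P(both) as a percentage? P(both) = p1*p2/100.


For independent events, P(both) = P(A) * P(B)
= 5% * 15%
= 75 / 100 %
= 0.75%

0.75%


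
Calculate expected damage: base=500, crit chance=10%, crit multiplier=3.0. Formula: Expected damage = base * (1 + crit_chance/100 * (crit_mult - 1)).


E[dmg] = base * (1 + crit_chance * (crit_mult - 1))
cc as decimal = 10/100 = 0.1
cm - 1 = 3.0 - 1 = 2.0
Bonus factor = 0.1 * 2.0 = 0.2
Total multiplier = 1 + 0.2 = 1.2
Expected damage = 500 * 1.2 = 600.00

600.00 damage


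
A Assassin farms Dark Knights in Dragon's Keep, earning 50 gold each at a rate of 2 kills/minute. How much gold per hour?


Gold per minute = 50 * 2 = 100
Gold per hour = 100 * 60 = 6000

6000 gold/hour


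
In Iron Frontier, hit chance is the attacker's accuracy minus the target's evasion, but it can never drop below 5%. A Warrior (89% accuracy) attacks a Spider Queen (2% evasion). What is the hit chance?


accuracy - evasion = 89 - 2 = 87
Apply floor: max(87, 5) = 87
Hit chance = 87%

87%


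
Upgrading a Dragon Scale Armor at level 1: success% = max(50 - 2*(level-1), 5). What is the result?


raw_rate = 50 - 2 * (1 - 1)
= 50 - 2 * 0
= 50 - 0
= 50
Apply floor: max(50, 5) = 50%

50%


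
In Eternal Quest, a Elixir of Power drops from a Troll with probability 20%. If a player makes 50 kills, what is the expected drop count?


Expected drops = kills * (drop_rate / 100)
= 50 * (20 / 100)
= 50 * 0.2
= 10.0

10.0 drops
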